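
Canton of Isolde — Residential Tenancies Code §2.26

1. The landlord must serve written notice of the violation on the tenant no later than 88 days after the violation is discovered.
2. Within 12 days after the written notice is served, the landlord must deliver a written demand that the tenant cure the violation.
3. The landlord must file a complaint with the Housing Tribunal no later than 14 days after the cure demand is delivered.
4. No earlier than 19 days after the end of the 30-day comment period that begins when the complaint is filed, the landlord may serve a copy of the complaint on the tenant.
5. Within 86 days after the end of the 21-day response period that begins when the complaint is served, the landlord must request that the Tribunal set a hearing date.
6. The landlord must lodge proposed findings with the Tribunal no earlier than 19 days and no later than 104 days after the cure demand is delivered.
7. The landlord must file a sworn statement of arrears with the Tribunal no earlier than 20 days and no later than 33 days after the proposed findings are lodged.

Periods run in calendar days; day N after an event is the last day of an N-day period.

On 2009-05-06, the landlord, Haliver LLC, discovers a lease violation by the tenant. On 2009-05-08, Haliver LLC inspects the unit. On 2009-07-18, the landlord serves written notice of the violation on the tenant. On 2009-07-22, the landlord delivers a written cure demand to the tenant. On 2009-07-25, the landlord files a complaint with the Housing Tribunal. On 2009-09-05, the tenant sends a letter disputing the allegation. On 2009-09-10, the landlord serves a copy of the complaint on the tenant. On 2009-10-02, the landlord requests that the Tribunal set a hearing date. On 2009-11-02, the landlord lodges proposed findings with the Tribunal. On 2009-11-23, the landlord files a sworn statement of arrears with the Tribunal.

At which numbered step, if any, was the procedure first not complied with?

Step 4

Step 1: 88 days after 2009-05-06 (when the violation is discovered) is 2009-08-02; done 2009-07-18 — timely.
Step 2: 12 days after 2009-07-18 (when the written notice is served) is 2009-07-30; 2009-07-22 is within that limit.
Step 3: 14 days after 2009-07-22 (when the cure demand is delivered) is 2009-08-05; done 2009-07-25 — timely.
Step 4: the earliest permitted date is 19 days after 2009-08-24 (end of the 30-day comment period, which began when the complaint is filed on 2009-07-25), i.e. 2009-09-12; 2009-09-10 is 2 days before the earliest permitted date.
No need to go further; step 4 was not satisfied.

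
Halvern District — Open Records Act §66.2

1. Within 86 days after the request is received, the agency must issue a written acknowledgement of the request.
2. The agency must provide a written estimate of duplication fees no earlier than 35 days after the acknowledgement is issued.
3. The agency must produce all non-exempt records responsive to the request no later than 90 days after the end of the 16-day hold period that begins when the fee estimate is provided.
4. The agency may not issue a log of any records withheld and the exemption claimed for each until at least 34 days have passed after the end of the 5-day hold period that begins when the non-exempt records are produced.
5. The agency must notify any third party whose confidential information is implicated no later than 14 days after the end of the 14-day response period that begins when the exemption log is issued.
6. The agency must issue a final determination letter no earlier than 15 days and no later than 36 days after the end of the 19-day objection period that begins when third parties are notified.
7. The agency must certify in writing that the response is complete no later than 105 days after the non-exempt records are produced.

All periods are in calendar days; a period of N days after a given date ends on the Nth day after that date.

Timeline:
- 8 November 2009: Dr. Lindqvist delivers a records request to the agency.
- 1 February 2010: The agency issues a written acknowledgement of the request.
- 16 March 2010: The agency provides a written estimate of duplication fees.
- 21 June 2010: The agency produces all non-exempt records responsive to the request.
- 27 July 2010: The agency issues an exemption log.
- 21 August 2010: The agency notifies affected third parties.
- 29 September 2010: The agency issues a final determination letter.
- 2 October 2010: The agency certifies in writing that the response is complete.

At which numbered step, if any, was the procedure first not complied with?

(1) due by 8 November 2009 + 86 days = 2 February 2010; done 1 February 2010 — timely.
(2) permitted from 1 February 2010 + 35 days = 8 March 2010 onward; done 16 March 2010 — permitted.
(3) due by 1 April 2010 + 90 days = 30 June 2010; done 21 June 2010 — timely.
(4) permitted from 26 June 2010 + 34 days = 30 July 2010 onward; acted on 27 July 2010, 3 days prematurely.

Step 4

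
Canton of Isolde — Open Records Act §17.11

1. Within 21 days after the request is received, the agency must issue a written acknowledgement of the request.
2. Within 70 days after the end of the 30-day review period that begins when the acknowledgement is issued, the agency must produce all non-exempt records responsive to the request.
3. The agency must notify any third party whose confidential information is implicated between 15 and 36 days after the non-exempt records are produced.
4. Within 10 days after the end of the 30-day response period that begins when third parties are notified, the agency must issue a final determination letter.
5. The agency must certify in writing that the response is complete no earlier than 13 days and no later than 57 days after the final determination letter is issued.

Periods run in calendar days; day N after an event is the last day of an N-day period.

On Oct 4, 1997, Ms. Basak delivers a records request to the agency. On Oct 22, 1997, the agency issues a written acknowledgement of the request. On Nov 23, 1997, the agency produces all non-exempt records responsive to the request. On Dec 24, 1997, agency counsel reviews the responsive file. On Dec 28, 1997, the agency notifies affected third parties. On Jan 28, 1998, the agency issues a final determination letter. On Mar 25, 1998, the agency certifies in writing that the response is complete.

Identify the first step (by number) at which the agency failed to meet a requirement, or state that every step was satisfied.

(1) due by Oct 4, 1997 + 21 days = Oct 25, 1997; done Oct 22, 1997 — timely.
(2) due by Nov 21, 1997 + 70 days = Jan 30, 1998; done Nov 23, 1997 — timely.
(3) the permitted window runs from Nov 23, 1997 + 15 = Dec 8, 1997 to Nov 23, 1997 + 36 = Dec 29, 1997; Dec 28, 1997 falls inside that range.
(4) due by Jan 27, 1998 + 10 days = Feb 6, 1998; completed Jan 28, 1998, before the deadline.
(5) the permitted window runs from Jan 28, 1998 + 13 = Feb 10, 1998 to Jan 28, 1998 + 57 = Mar 26, 1998; Mar 25, 1998 falls inside that range.

None — every step was satisfied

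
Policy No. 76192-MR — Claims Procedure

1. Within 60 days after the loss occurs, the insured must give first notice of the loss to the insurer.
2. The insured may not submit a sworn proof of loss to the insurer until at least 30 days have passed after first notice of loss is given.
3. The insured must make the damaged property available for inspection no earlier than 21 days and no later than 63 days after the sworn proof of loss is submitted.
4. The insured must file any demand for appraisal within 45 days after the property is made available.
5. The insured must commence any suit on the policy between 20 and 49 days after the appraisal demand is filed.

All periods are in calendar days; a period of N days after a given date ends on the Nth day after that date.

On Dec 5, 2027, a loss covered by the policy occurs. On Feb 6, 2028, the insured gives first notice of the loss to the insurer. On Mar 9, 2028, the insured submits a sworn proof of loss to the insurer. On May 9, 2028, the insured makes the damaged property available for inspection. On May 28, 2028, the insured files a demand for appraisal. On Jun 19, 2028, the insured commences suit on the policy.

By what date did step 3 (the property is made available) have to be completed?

May 11, 2028

Step 3 runs from Mar 9, 2028, when the sworn proof of loss is submitted. The window is 21–63 days after Mar 9, 2028; it closes on May 11, 2028.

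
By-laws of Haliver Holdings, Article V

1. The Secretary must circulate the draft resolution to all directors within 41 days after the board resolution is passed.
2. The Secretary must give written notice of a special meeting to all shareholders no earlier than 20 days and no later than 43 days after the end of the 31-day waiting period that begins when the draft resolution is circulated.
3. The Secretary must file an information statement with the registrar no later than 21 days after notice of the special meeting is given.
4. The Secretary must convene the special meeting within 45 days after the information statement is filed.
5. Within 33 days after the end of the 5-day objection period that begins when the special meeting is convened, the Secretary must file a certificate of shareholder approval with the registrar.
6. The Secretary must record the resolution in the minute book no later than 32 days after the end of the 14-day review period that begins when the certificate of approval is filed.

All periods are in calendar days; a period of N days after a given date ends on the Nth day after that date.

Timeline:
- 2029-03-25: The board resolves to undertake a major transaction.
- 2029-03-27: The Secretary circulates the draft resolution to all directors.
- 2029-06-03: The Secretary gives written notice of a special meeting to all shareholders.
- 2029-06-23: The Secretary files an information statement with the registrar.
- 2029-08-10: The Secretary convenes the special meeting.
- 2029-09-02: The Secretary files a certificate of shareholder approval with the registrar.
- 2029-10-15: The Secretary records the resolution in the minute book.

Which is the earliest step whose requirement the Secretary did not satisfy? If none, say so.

Step 4

Step 1: 41 days after 2029-03-25 (when the board resolution is passed) is 2029-05-05; completed 2029-03-27, before the deadline.
Step 2: the window is 20–43 days after 2029-04-27 (end of the 31-day waiting period, which began when the draft resolution is circulated on 2029-03-27), so 2029-05-17 through 2029-06-09; done 2029-06-03, which is between those dates.
Step 3: 21 days after 2029-06-03 (when notice of the special meeting is given) is 2029-06-24; completed 2029-06-23, before the deadline.
Step 4: 45 days after 2029-06-23 (when the information statement is filed) is 2029-08-07; 2029-08-10 misses that deadline by 3 days.
Later steps need not be reached.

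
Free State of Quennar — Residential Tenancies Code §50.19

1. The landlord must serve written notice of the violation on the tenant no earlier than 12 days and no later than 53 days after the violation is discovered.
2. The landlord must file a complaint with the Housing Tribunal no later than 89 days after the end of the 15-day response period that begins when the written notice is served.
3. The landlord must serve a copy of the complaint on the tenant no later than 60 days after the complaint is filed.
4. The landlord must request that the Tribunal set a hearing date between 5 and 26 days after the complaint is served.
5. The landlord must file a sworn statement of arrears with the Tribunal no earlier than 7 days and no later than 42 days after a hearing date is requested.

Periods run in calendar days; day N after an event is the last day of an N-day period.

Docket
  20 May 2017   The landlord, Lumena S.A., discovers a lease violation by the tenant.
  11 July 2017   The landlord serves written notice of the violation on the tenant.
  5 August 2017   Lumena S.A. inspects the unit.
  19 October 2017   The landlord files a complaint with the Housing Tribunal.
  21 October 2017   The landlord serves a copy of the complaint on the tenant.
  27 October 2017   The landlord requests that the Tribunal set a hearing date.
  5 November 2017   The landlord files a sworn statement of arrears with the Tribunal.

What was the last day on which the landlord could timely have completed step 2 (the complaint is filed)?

The written notice is served on 11 July 2017; the 15-day response period therefore ends 26 July 2017, and step 2 runs from that date. 89 days after 26 July 2017 is 23 October 2017.

23 October 2017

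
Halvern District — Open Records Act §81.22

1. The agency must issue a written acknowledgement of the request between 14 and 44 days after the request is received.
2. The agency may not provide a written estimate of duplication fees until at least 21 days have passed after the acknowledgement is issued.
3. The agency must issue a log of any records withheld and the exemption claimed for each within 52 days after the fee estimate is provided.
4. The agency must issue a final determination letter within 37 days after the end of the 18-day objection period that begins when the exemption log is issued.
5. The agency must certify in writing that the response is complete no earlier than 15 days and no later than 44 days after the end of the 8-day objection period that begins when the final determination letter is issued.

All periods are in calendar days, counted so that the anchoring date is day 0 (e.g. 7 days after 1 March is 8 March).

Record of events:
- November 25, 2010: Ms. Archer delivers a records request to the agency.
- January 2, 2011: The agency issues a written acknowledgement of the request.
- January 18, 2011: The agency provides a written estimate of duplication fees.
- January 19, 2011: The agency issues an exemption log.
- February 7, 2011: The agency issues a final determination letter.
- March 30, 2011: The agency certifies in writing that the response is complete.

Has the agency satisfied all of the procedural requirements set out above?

No

Step 1: the window is 14–44 days after November 25, 2010 (when the request is received), so December 9, 2010 through January 8, 2011; done January 2, 2011, which is between those dates.
Step 2: the earliest permitted date is 21 days after January 2, 2011 (when the acknowledgement is issued), i.e. January 23, 2011; acted on January 18, 2011, 5 days prematurely.
The analysis stops there.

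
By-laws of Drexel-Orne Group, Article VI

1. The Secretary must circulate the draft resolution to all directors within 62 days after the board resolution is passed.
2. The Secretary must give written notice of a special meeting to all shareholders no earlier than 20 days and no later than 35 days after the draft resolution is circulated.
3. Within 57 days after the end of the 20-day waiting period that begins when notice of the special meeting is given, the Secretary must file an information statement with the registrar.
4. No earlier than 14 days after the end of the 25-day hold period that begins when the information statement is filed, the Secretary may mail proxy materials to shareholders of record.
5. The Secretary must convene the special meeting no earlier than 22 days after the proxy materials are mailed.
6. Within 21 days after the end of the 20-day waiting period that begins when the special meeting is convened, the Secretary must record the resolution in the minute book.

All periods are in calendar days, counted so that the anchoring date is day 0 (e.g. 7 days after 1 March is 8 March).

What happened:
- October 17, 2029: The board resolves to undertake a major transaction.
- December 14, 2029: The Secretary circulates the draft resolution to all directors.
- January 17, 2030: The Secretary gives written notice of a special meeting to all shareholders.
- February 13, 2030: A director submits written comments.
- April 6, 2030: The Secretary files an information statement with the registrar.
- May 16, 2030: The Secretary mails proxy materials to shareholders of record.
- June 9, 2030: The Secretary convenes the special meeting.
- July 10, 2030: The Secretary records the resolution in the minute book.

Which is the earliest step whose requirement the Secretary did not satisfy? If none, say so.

Step 1: 62 days after October 17, 2029 (when the board resolution is passed) is December 18, 2029; done December 14, 2029 — timely.
Step 2: the window is 20–35 days after December 14, 2029 (when the draft resolution is circulated), so January 3, 2030 through January 18, 2030; January 17, 2030 falls inside that range.
Step 3: 57 days after February 6, 2030 (end of the 20-day waiting period, which began when notice of the special meeting is given on January 17, 2030) is April 4, 2030; not done until April 6, 2030, 2 days after the deadline.

Step 3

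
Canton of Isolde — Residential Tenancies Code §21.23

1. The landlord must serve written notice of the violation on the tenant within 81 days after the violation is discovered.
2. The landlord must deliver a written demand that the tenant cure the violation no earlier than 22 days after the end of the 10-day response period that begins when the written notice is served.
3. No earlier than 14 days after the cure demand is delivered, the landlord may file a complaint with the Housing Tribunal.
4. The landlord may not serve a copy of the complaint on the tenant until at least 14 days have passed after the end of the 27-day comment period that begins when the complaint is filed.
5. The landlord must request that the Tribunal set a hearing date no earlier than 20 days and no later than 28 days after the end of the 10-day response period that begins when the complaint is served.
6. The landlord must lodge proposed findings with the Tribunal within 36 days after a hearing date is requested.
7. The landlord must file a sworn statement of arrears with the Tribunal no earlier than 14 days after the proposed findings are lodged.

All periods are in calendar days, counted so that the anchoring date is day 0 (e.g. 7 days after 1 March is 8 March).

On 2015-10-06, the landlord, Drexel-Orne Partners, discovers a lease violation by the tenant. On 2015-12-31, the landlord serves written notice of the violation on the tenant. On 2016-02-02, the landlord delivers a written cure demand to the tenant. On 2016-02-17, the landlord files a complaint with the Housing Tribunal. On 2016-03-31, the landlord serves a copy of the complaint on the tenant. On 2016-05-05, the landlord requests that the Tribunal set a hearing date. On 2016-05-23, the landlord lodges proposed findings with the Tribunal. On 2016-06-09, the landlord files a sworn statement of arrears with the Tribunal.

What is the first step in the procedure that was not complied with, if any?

(1) due by 2015-10-06 + 81 days = 2015-12-26; done 2015-12-31 — 5 days late.
No need to go further; step 1 was not satisfied.

Step 1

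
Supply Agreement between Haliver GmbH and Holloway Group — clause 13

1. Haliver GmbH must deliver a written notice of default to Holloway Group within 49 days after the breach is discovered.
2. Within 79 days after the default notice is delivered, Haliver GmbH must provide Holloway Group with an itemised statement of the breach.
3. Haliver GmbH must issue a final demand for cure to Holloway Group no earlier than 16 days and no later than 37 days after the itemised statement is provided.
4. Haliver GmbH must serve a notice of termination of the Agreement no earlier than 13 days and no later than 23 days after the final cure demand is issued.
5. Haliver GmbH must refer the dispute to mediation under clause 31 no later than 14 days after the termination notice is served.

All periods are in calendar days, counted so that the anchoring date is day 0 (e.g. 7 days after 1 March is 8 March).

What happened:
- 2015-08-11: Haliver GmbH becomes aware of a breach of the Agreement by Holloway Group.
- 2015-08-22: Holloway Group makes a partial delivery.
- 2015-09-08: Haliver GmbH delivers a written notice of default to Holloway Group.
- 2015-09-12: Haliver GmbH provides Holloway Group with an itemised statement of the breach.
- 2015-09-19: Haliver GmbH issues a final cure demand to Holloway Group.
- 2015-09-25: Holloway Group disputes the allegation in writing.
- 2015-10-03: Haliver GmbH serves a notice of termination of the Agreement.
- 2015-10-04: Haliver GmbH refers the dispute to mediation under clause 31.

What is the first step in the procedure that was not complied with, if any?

Step 3

(1) due by 2015-08-11 + 49 days = 2015-09-29; 2015-09-08 is within that limit.
(2) due by 2015-09-08 + 79 days = 2015-11-26; 2015-09-12 is within that limit.
(3) the permitted window runs from 2015-09-12 + 16 = 2015-09-28 to 2015-09-12 + 37 = 2015-10-19; done 2015-09-19 — 9 days before the window opened.
That is the first point of non-compliance.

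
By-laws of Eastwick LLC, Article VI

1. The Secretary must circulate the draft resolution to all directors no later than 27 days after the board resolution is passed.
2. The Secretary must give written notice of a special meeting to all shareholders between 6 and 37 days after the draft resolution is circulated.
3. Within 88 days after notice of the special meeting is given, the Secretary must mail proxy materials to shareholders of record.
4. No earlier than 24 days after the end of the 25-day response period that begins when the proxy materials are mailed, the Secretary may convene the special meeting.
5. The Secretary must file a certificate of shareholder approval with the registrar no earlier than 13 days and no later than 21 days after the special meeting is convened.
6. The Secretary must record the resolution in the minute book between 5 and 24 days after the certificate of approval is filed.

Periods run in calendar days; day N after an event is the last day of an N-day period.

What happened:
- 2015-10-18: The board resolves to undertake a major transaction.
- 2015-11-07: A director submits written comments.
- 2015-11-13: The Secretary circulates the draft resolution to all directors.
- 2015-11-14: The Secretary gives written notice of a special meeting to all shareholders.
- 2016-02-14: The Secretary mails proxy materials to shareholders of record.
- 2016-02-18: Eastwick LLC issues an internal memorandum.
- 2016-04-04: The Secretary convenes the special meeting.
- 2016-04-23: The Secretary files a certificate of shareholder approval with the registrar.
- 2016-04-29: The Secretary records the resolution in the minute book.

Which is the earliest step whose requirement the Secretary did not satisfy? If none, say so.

Step 2

Step 1: 27 days after 2015-10-18 (when the board resolution is passed) is 2015-11-14; done 2015-11-13 — timely.
Step 2: the window is 6–37 days after 2015-11-13 (when the draft resolution is circulated), so 2015-11-19 through 2015-12-20; 2015-11-14 is 5 days too early.
Later steps need not be reached.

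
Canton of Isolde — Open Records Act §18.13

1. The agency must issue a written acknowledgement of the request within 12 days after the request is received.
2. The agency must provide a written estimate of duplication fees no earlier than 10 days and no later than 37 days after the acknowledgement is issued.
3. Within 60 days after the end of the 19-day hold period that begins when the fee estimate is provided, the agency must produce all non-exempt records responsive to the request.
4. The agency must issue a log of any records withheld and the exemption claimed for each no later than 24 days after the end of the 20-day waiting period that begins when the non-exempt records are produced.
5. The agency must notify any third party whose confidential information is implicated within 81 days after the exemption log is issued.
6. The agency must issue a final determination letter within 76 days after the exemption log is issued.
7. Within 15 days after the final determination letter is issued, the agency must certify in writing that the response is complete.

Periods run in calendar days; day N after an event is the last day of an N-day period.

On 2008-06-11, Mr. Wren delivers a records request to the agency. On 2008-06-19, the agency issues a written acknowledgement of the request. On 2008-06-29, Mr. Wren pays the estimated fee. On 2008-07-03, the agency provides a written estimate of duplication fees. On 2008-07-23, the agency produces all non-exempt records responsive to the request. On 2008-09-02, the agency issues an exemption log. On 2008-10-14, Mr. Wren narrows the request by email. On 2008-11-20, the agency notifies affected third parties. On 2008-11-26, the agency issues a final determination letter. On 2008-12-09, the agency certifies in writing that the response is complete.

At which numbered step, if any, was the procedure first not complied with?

Step 1 — counting 12 days from 2008-06-11 (when the request is received) gives a deadline of 2008-06-23; done 2008-06-19 — timely.
Step 2 — 10 and 37 days from 2008-06-19 (when the acknowledgement is issued) are 2008-06-29 and 2008-07-26 respectively; done 2008-07-03, which is between those dates.
Step 3 — counting 60 days from 2008-07-22 (end of the 19-day hold period, which began when the fee estimate is provided on 2008-07-03) gives a deadline of 2008-09-20; 2008-07-23 is within that limit.
Step 4 — counting 24 days from 2008-08-12 (end of the 20-day waiting period, which began when the non-exempt records are produced on 2008-07-23) gives a deadline of 2008-09-05; 2008-09-02 is within that limit.
Step 5 — counting 81 days from 2008-09-02 (when the exemption log is issued) gives a deadline of 2008-11-22; done 2008-11-20 — timely.
Step 6 — counting 76 days from 2008-09-02 (when the exemption log is issued) gives a deadline of 2008-11-17; done 2008-11-26 — 9 days late.
Later steps need not be reached.

Step 6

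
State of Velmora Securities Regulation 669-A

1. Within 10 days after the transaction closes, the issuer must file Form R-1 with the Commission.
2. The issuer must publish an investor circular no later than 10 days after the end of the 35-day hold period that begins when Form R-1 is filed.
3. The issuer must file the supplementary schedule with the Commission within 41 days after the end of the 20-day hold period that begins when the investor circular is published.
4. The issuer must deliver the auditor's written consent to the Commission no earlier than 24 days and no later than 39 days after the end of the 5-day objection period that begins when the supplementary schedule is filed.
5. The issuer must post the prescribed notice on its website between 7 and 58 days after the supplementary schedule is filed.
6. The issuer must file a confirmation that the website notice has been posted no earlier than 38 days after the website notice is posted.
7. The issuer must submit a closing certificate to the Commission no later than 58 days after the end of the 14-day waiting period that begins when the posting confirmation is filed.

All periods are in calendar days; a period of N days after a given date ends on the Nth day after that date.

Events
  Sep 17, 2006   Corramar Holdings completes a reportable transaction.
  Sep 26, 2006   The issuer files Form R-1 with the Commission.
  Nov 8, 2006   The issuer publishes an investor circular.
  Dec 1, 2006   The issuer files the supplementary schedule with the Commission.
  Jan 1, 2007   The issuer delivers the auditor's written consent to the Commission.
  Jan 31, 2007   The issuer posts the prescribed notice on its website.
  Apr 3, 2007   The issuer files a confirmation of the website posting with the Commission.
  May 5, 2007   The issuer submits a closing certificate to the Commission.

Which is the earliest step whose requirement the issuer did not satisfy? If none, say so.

Step 5

(1) due by Sep 17, 2006 + 10 days = Sep 27, 2006; completed Sep 26, 2006, before the deadline.
(2) due by Oct 31, 2006 + 10 days = Nov 10, 2006; completed Nov 8, 2006, before the deadline.
(3) due by Nov 28, 2006 + 41 days = Jan 8, 2007; done Dec 1, 2006 — timely.
(4) the permitted window runs from Dec 6, 2006 + 24 = Dec 30, 2006 to Dec 6, 2006 + 39 = Jan 14, 2007; Jan 1, 2007 falls inside that range.
(5) the permitted window runs from Dec 1, 2006 + 7 = Dec 8, 2006 to Dec 1, 2006 + 58 = Jan 28, 2007; done Jan 31, 2007 — 3 days after the window closed.
That is the first point of non-compliance.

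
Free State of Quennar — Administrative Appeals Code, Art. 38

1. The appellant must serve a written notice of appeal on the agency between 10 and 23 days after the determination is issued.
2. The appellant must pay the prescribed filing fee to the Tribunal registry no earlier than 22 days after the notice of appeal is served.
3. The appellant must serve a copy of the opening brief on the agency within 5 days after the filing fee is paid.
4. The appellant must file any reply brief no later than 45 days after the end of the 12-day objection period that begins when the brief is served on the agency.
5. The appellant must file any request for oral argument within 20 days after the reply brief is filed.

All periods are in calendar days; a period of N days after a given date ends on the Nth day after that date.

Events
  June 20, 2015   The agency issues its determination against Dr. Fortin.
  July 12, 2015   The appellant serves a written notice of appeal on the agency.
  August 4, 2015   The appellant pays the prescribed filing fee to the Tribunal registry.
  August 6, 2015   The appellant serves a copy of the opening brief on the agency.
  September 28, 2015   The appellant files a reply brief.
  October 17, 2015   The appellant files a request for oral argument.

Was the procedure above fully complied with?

(1) the permitted window runs from June 20, 2015 + 10 = June 30, 2015 to June 20, 2015 + 23 = July 13, 2015; done July 12, 2015, which is between those dates.
(2) permitted from July 12, 2015 + 22 days = August 3, 2015 onward; August 4, 2015 is on or after that date.
(3) due by August 4, 2015 + 5 days = August 9, 2015; August 6, 2015 is within that limit.
(4) due by August 18, 2015 + 45 days = October 2, 2015; done September 28, 2015 — timely.
(5) due by September 28, 2015 + 20 days = October 18, 2015; done October 17, 2015 — timely.

Yes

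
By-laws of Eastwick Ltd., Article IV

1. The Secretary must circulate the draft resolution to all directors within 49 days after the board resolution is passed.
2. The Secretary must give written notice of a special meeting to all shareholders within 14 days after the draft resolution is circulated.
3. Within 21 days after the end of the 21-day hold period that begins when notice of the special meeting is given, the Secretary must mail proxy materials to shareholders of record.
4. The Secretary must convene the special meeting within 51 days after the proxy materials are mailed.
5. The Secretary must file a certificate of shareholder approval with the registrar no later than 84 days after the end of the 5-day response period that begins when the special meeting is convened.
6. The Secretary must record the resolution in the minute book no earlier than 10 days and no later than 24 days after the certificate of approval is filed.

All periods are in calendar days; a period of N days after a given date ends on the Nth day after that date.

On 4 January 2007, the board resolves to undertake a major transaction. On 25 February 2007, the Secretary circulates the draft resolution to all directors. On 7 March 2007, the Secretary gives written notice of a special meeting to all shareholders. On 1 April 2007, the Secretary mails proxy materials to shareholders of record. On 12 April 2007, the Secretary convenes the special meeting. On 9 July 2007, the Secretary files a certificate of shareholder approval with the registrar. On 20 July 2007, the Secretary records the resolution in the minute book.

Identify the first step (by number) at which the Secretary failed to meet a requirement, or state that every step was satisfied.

Step 1

Step 1 — counting 49 days from 4 January 2007 (when the board resolution is passed) gives a deadline of 22 February 2007; not done until 25 February 2007, 3 days after the deadline.
The procedure was therefore not followed at step 1.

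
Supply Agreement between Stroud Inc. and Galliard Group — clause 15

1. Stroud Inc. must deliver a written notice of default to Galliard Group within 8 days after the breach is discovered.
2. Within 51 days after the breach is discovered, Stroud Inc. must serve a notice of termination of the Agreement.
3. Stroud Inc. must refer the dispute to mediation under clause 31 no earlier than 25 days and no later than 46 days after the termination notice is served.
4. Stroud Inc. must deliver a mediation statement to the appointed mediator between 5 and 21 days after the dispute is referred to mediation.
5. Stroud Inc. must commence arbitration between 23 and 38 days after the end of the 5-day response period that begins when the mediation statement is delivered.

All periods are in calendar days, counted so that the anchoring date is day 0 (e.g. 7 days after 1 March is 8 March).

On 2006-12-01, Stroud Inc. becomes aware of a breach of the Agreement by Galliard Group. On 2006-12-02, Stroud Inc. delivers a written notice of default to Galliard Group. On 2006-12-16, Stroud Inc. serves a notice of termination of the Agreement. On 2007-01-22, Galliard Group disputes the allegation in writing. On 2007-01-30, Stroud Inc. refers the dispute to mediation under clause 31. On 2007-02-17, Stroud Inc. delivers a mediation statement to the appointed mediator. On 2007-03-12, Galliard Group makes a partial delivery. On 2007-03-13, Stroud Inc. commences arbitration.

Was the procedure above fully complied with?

Step 1 — counting 8 days from 2006-12-01 (when the breach is discovered) gives a deadline of 2006-12-09; done 2006-12-02 — timely.
Step 2 — counting 51 days from 2006-12-01 (when the breach is discovered) gives a deadline of 2007-01-21; completed 2006-12-16, before the deadline.
Step 3 — 25 and 46 days from 2006-12-16 (when the termination notice is served) are 2007-01-10 and 2007-01-31 respectively; done 2007-01-30, which is between those dates.
Step 4 — 5 and 21 days from 2007-01-30 (when the dispute is referred to mediation) are 2007-02-04 and 2007-02-20 respectively; 2007-02-17 falls inside that range.
Step 5 — 23 and 38 days from 2007-02-22 (end of the 5-day response period, which began when the mediation statement is delivered on 2007-02-17) are 2007-03-17 and 2007-04-01 respectively; 2007-03-13 is 4 days too early.

No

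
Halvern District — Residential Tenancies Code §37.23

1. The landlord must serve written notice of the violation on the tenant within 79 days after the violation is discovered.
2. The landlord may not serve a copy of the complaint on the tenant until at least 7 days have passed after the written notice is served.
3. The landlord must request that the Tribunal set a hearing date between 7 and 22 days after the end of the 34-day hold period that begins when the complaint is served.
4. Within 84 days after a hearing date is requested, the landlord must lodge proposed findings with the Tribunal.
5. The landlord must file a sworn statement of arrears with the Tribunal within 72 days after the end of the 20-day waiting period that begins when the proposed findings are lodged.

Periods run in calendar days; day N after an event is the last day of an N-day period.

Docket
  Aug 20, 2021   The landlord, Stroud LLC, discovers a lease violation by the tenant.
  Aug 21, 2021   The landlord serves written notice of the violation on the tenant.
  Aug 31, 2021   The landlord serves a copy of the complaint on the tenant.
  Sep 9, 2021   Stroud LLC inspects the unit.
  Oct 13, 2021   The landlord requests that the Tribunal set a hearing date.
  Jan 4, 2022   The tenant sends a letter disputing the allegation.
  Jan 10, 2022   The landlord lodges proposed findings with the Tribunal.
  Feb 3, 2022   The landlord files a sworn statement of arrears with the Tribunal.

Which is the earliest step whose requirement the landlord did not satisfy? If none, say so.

(1) due by Aug 20, 2021 + 79 days = Nov 7, 2021; completed Aug 21, 2021, before the deadline.
(2) permitted from Aug 21, 2021 + 7 days = Aug 28, 2021 onward; Aug 31, 2021 is on or after that date.
(3) the permitted window runs from Oct 4, 2021 + 7 = Oct 11, 2021 to Oct 4, 2021 + 22 = Oct 26, 2021; Oct 13, 2021 falls inside that range.
(4) due by Oct 13, 2021 + 84 days = Jan 5, 2022; done Jan 10, 2022 — 5 days late.

Step 4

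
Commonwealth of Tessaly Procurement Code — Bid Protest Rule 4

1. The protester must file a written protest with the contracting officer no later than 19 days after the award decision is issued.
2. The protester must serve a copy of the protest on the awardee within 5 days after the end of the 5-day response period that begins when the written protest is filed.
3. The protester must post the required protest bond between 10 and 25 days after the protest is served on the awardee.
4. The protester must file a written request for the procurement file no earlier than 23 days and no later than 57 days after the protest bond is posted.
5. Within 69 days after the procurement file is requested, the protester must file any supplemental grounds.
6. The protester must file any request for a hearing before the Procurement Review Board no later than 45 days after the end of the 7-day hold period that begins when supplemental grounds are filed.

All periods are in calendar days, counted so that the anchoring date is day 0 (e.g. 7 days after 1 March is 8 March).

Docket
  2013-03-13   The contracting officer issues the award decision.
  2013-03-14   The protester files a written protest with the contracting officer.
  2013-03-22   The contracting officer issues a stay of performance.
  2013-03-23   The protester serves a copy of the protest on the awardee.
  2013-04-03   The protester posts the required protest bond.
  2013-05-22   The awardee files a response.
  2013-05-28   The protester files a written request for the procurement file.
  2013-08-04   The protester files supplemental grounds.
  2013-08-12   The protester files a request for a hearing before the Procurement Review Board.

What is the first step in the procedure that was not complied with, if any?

Step 1 — counting 19 days from 2013-03-13 (when the award decision is issued) gives a deadline of 2013-04-01; 2013-03-14 is within that limit.
Step 2 — counting 5 days from 2013-03-19 (end of the 5-day response period, which began when the written protest is filed on 2013-03-14) gives a deadline of 2013-03-24; 2013-03-23 is within that limit.
Step 3 — 10 and 25 days from 2013-03-23 (when the protest is served on the awardee) are 2013-04-02 and 2013-04-17 respectively; done 2013-04-03 — within the window.
Step 4 — 23 and 57 days from 2013-04-03 (when the protest bond is posted) are 2013-04-26 and 2013-05-30 respectively; done 2013-05-28, which is between those dates.
Step 5 — counting 69 days from 2013-05-28 (when the procurement file is requested) gives a deadline of 2013-08-05; completed 2013-08-04, before the deadline.
Step 6 — counting 45 days from 2013-08-11 (end of the 7-day hold period, which began when supplemental grounds are filed on 2013-08-04) gives a deadline of 2013-09-25; 2013-08-12 is within that limit.

None — every step was satisfied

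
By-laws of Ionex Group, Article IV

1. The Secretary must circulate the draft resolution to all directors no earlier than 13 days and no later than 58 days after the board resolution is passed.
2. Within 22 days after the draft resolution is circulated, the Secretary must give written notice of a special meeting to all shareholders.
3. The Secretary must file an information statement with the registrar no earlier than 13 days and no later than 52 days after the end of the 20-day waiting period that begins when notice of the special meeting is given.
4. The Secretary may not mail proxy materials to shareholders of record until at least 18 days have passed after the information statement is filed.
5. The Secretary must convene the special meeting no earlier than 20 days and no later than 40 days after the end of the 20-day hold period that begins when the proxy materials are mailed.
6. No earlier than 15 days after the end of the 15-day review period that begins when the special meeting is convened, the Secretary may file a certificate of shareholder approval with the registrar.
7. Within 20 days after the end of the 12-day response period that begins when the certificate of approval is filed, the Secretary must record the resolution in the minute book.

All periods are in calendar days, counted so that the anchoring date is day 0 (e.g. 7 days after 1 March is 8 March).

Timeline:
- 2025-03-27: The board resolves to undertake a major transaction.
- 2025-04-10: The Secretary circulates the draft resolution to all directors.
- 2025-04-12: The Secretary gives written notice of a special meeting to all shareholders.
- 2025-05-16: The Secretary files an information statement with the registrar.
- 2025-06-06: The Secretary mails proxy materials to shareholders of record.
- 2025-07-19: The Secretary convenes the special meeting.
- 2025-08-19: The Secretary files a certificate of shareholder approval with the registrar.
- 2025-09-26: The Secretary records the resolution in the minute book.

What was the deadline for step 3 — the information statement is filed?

2025-06-23

Notice of the special meeting is given on 2025-04-12; the 20-day waiting period therefore ends 2025-05-02, and step 3 runs from that date. The window is 13–52 days after 2025-05-02; it closes on 2025-06-23.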